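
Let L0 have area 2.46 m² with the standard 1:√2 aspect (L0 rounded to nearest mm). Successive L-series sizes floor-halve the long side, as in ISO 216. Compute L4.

329 × 466 mm

Let L0's short side be w mm. w · w√2 = 2.46 m² = 2,460,000 mm², so w ≈ 1318.9 mm and w√2 ≈ 1865.2 mm → L0 = 1319 × 1865 mm.
L1: ⌊1865/2⌋ × 1319 = 932 × 1319 mm
L2: ⌊1319/2⌋ × 932 = 659 × 932 mm
L3: ⌊932/2⌋ × 659 = 466 × 659 mm
L4: ⌊659/2⌋ × 466 = 329 × 466 mm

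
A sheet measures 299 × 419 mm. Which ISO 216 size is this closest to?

Aspect ratio 419/299 ≈ 1.401 — close to the ISO √2 ≈ 1.414.
In the A-series (A0 area = 1 m²): A3 = 297 × 420 mm.
Off by 3 mm total — nearest standard size.

A3 (297 × 420 mm)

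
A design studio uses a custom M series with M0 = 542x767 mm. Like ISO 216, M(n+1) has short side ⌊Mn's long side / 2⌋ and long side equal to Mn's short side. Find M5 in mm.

95 × 135 mm

M1: ⌊767/2⌋ × 542 = 383 × 542 mm
M2: ⌊542/2⌋ × 383 = 271 × 383 mm
M3: ⌊383/2⌋ × 271 = 191 × 271 mm
M4: ⌊271/2⌋ × 191 = 135 × 191 mm
M5: ⌊191/2⌋ × 135 = 95 × 135 mm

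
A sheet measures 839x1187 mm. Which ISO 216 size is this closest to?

Aspect ratio 1187/839 ≈ 1.415 — close to the ISO √2 ≈ 1.414.
In the A-series (A0 area = 1 m²): A0 = 841 × 1189 mm.
Off by 4 mm total — nearest standard size.

A0 (841 × 1189 mm)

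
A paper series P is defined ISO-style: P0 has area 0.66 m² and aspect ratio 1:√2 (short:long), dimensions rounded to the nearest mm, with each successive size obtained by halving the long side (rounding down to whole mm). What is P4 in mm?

Let P0's short side be w mm. w · w√2 = 0.66 m² = 660,000 mm², so w ≈ 683.1 mm and w√2 ≈ 966.1 mm → P0 = 683 × 966 mm.
P1: ⌊966/2⌋ × 683 = 483 × 683 mm
P2: ⌊683/2⌋ × 483 = 341 × 483 mm
P3: ⌊483/2⌋ × 341 = 241 × 341 mm
P4: ⌊341/2⌋ × 241 = 170 × 241 mm

170 × 241 mm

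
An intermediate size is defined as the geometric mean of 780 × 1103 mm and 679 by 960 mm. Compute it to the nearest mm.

Short side: √(780 · 679) = √529620 ≈ 727.7 → 728 mm
Long side: √(1103 · 960) = √1058880 ≈ 1029.0 → 1029 mm

728 × 1029 mm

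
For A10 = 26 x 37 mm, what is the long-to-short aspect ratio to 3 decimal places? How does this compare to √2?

37 / 26 = 1.423
ISO 216 targets √2 ≈ 1.414; the +0.009 deviation is from mm rounding.

1.423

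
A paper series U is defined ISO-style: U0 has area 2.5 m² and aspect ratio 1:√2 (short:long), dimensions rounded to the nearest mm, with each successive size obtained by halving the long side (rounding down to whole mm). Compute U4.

Let U0's short side be w mm. w · w√2 = 2.5 m² = 2,500,000 mm², so w ≈ 1329.6 mm and w√2 ≈ 1880.3 mm → U0 = 1330 × 1880 mm.
U1: ⌊1880/2⌋ × 1330 = 940 × 1330 mm
U2: ⌊1330/2⌋ × 940 = 665 × 940 mm
U3: ⌊940/2⌋ × 665 = 470 × 665 mm
U4: ⌊665/2⌋ × 470 = 332 × 470 mm

332 × 470 mm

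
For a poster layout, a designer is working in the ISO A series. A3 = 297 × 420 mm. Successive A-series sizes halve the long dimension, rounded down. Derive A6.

105 × 148 mm

A4: ⌊420/2⌋ × 297 = 210 × 297 mm
A5: ⌊297/2⌋ × 210 = 148 × 210 mm
A6: ⌊210/2⌋ × 148 = 105 × 148 mm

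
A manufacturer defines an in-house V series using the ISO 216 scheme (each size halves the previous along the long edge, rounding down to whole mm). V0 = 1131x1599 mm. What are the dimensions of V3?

V1: ⌊1599/2⌋ × 1131 = 799 × 1131 mm
V2: ⌊1131/2⌋ × 799 = 565 × 799 mm
V3: ⌊799/2⌋ × 565 = 399 × 565 mm

399 × 565 mm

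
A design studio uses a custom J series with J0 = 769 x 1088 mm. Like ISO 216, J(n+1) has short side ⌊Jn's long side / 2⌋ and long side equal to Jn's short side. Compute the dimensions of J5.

J1: ⌊1088/2⌋ × 769 = 544 × 769 mm
J2: ⌊769/2⌋ × 544 = 384 × 544 mm
J3: ⌊544/2⌋ × 384 = 272 × 384 mm
J4: ⌊384/2⌋ × 272 = 192 × 272 mm
J5: ⌊272/2⌋ × 192 = 136 × 192 mm

136 × 192 mm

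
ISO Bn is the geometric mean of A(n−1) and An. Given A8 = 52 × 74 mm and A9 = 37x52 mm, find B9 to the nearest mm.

44 × 62 mm

Short side: √(52 · 37) = √1924 ≈ 43.9 → 44 mm
Long side: √(74 · 52) = √3848 ≈ 62.0 → 62 mm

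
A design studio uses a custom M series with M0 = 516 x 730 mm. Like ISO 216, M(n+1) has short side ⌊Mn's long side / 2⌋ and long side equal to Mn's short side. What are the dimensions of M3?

M1 = 365 × 516 mm (from M0 by 1 halving).
M2: ⌊516/2⌋ × 365 = 258 × 365 mm
M3: ⌊365/2⌋ × 258 = 182 × 258 mm

182 × 258 mm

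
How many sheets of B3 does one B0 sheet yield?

Each ISO step halves the sheet: 1 × B0 → 2 × B1 → 4 × B2 → 8 × B3
From B0 to B3 is 3 halving steps: 2^3 = 8.

8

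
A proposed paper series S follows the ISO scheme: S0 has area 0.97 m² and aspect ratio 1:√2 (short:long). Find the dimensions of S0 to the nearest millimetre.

Let the short side be w mm. Then w · w√2 = 0.97 m² = 970,000 mm².
w² = 970,000/√2, so w ≈ 828.2 mm; long side = w√2 ≈ 1171.2 mm.

828 × 1171 mm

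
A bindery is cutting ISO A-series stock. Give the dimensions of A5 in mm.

148 × 210 mm

A0 = 841 × 1189 mm (A0 has area 1 m², aspect 1:√2).
A1: ⌊1189/2⌋ × 841 = 594 × 841 mm
A2: ⌊841/2⌋ × 594 = 420 × 594 mm
A3: ⌊594/2⌋ × 420 = 297 × 420 mm
A4: ⌊420/2⌋ × 297 = 210 × 297 mm
A5: ⌊297/2⌋ × 210 = 148 × 210 mm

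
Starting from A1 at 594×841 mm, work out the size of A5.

A2: ⌊841/2⌋ × 594 = 420 × 594 mm
A3: ⌊594/2⌋ × 420 = 297 × 420 mm
A4: ⌊420/2⌋ × 297 = 210 × 297 mm
A5: ⌊297/2⌋ × 210 = 148 × 210 mm

148 × 210 mm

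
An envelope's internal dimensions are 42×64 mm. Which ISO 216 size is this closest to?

B9 (44 × 62 mm)

Aspect ratio 64/42 ≈ 1.524 (ISO target is √2 ≈ 1.414).
In the B-series (B0 = 1000 × 1414 mm): B9 = 44 × 62 mm.
Off by 4 mm total — nearest standard size.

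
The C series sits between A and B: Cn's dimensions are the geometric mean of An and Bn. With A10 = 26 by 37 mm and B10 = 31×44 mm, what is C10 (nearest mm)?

28 × 40 mm

Short side: √(26 · 31) = √806 ≈ 28.4 → 28 mm
Long side: √(37 · 44) = √1628 ≈ 40.3 → 40 mm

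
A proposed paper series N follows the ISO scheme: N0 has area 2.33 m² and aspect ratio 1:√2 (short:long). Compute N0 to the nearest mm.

1284 × 1815 mm

Let the short side be w mm. Then w · w√2 = 2.33 m² = 2,330,000 mm².
w² = 2,330,000/√2, so w ≈ 1283.6 mm; long side = w√2 ≈ 1815.2 mm.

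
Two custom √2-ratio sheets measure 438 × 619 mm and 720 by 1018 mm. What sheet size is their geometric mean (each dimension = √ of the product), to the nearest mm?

562 × 794 mm

Short side: √(438 · 720) = √315360 ≈ 561.6 → 562 mm
Long side: √(619 · 1018) = √630142 ≈ 793.8 → 794 mm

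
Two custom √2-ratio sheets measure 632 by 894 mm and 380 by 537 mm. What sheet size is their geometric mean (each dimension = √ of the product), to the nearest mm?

490 × 693 mm

Short side: √(632 · 380) = √240160 ≈ 490.1 → 490 mm
Long side: √(894 · 537) = √480078 ≈ 692.9 → 693 mm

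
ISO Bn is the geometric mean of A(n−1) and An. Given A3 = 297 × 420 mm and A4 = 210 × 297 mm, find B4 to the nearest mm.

250 × 353 mm

Short side: √(297 · 210) = √62370 ≈ 249.7 → 250 mm
Long side: √(420 · 297) = √124740 ≈ 353.2 → 353 mm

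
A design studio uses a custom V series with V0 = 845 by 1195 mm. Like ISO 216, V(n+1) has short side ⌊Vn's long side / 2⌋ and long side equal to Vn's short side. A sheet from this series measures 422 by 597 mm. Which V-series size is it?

V0: 845 × 1195 mm
V1: 597 × 845 mm
V2: 422 × 597 mm
V3: 298 × 422 mm
→ matches V2.

V2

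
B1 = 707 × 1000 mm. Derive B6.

125 × 176 mm

B2: ⌊1000/2⌋ × 707 = 500 × 707 mm
B3: ⌊707/2⌋ × 500 = 353 × 500 mm
B4: ⌊500/2⌋ × 353 = 250 × 353 mm
B5: ⌊353/2⌋ × 250 = 176 × 250 mm
B6: ⌊250/2⌋ × 176 = 125 × 176 mm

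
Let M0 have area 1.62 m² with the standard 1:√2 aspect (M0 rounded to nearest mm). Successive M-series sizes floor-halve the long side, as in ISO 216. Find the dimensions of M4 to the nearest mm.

Let M0's short side be w mm. w · w√2 = 1.62 m² = 1,620,000 mm², so w ≈ 1070.3 mm and w√2 ≈ 1513.6 mm → M0 = 1070 × 1514 mm.
M1: ⌊1514/2⌋ × 1070 = 757 × 1070 mm
M2: ⌊1070/2⌋ × 757 = 535 × 757 mm
M3: ⌊757/2⌋ × 535 = 378 × 535 mm
M4: ⌊535/2⌋ × 378 = 267 × 378 mm

267 × 378 mm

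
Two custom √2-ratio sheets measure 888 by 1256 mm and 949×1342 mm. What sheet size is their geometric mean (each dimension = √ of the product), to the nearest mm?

918 × 1298 mm

Short side: √(888 · 949) = √842712 ≈ 918.0 → 918 mm
Long side: √(1256 · 1342) = √1685552 ≈ 1298.3 → 1298 mm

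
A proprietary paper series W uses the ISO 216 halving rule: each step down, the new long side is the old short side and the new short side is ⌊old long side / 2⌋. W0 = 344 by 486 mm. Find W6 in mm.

43 × 60 mm

W1: ⌊486/2⌋ × 344 = 243 × 344 mm
W2: ⌊344/2⌋ × 243 = 172 × 243 mm
W3: ⌊243/2⌋ × 172 = 121 × 172 mm
W4: ⌊172/2⌋ × 121 = 86 × 121 mm
W5: ⌊121/2⌋ × 86 = 60 × 86 mm
W6: ⌊86/2⌋ × 60 = 43 × 60 mm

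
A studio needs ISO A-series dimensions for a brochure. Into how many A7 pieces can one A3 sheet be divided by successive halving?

16

A3 = 297 × 420 mm; A7 = 74 × 105 mm.
Each halving step doubles the count; 4 steps from A3 to A7.
2^4 = 16.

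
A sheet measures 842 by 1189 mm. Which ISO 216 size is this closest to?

A0 (841 × 1189 mm)

Aspect ratio 1189/842 ≈ 1.412 — close to the ISO √2 ≈ 1.414.
In the A-series (A0 area = 1 m²): A0 = 841 × 1189 mm.
Off by 1 mm total — nearest standard size.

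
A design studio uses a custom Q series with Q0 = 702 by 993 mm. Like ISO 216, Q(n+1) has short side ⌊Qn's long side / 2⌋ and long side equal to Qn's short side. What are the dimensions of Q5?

124 × 175 mm

Q1 = 496 × 702 mm (from Q0 by 1 halving).
Q2: ⌊702/2⌋ × 496 = 351 × 496 mm
Q3: ⌊496/2⌋ × 351 = 248 × 351 mm
Q4: ⌊351/2⌋ × 248 = 175 × 248 mm
Q5: ⌊248/2⌋ × 175 = 124 × 175 mm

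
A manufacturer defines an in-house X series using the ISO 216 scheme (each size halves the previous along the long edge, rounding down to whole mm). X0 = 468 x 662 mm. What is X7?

41 × 58 mm

X1 = 331 × 468 mm (from X0 by 1 halving).
X2: ⌊468/2⌋ × 331 = 234 × 331 mm
X3: ⌊331/2⌋ × 234 = 165 × 234 mm
X4: ⌊234/2⌋ × 165 = 117 × 165 mm
X5: ⌊165/2⌋ × 117 = 82 × 117 mm
X6: ⌊117/2⌋ × 82 = 58 × 82 mm
X7: ⌊82/2⌋ × 58 = 41 × 58 mm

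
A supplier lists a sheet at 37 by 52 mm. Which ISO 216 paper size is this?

A9 (37 × 52 mm)

Aspect ratio 52/37 ≈ 1.405 — close to the ISO √2 ≈ 1.414.
In the A-series (A0 area = 1 m²): A9 = 37 × 52 mm.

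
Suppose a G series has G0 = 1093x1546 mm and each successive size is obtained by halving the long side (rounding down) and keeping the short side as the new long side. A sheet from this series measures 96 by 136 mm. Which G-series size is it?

G7

G0: 1093 × 1546 mm
G1: 773 × 1093 mm
G2: 546 × 773 mm
G3: 386 × 546 mm
G4: 273 × 386 mm
G5: 193 × 273 mm
G6: 136 × 193 mm
G7: 96 × 136 mm
G8: 68 × 96 mm
→ matches G7.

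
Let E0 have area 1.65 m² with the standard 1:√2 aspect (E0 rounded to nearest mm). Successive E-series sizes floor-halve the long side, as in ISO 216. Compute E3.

Let E0's short side be w mm. w · w√2 = 1.65 m² = 1,650,000 mm², so w ≈ 1080.2 mm and w√2 ≈ 1527.6 mm → E0 = 1080 × 1528 mm.
E1: ⌊1528/2⌋ × 1080 = 764 × 1080 mm
E2: ⌊1080/2⌋ × 764 = 540 × 764 mm
E3: ⌊764/2⌋ × 540 = 382 × 540 mm

382 × 540 mm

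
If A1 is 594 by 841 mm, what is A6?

A2: ⌊841/2⌋ × 594 = 420 × 594 mm
A3: ⌊594/2⌋ × 420 = 297 × 420 mm
A4: ⌊420/2⌋ × 297 = 210 × 297 mm
A5: ⌊297/2⌋ × 210 = 148 × 210 mm
A6: ⌊210/2⌋ × 148 = 105 × 148 mm

105 × 148 mm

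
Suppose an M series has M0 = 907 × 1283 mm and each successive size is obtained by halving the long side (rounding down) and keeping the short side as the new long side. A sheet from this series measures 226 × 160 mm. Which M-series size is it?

M5

M0: 907 × 1283 mm
M1: 641 × 907 mm
M2: 453 × 641 mm
M3: 320 × 453 mm
M4: 226 × 320 mm
M5: 160 × 226 mm
M6: 113 × 160 mm
→ matches M5.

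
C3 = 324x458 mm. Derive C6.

C4: ⌊458/2⌋ × 324 = 229 × 324 mm
C5: ⌊324/2⌋ × 229 = 162 × 229 mm
C6: ⌊229/2⌋ × 162 = 114 × 162 mm

114 × 162 mm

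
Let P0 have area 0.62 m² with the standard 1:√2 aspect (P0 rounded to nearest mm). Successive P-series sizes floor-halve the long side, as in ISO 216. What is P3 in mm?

Let P0's short side be w mm. w · w√2 = 0.62 m² = 620,000 mm², so w ≈ 662.1 mm and w√2 ≈ 936.4 mm → P0 = 662 × 936 mm.
P1: ⌊936/2⌋ × 662 = 468 × 662 mm
P2: ⌊662/2⌋ × 468 = 331 × 468 mm
P3: ⌊468/2⌋ × 331 = 234 × 331 mm

234 × 331 mm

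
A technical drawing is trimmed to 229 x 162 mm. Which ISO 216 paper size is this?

C5 (162 × 229 mm)

Aspect ratio 229/162 ≈ 1.414 — close to the ISO √2 ≈ 1.414.
In the C-series (envelope sizes, between A and B): C5 = 162 × 229 mm.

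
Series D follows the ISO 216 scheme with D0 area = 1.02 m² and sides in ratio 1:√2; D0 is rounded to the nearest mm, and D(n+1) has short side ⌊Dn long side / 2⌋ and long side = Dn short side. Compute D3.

300 × 424 mm

Let D0's short side be w mm. w · w√2 = 1.02 m² = 1,020,000 mm², so w ≈ 849.3 mm and w√2 ≈ 1201.0 mm → D0 = 849 × 1201 mm.
D1: ⌊1201/2⌋ × 849 = 600 × 849 mm
D2: ⌊849/2⌋ × 600 = 424 × 600 mm
D3: ⌊600/2⌋ × 424 = 300 × 424 mm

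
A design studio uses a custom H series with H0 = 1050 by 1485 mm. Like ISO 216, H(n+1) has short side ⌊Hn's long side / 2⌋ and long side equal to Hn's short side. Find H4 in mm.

H1: ⌊1485/2⌋ × 1050 = 742 × 1050 mm
H2: ⌊1050/2⌋ × 742 = 525 × 742 mm
H3: ⌊742/2⌋ × 525 = 371 × 525 mm
H4: ⌊525/2⌋ × 371 = 262 × 371 mm

262 × 371 mm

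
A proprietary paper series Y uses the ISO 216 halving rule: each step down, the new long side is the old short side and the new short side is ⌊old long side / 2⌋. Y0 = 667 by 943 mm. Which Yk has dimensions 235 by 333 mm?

Y0: 667 × 943 mm
Y1: 471 × 667 mm
Y2: 333 × 471 mm
Y3: 235 × 333 mm
Y4: 166 × 235 mm
→ matches Y3.

Y3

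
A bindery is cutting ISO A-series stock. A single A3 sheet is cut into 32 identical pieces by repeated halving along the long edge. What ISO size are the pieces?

32 = 2^5, so 5 halving steps.
A3 → A4 → … → A8 after 5 steps.

A8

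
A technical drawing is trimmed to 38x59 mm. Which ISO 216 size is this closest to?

C9 (40 × 57 mm)

Aspect ratio 59/38 ≈ 1.553 (ISO target is √2 ≈ 1.414).
In the C-series (envelope sizes, between A and B): C9 = 40 × 57 mm.
Off by 4 mm total — nearest standard size.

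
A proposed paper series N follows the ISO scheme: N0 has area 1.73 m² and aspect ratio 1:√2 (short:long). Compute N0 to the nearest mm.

Let the short side be w mm. Then w · w√2 = 1.73 m² = 1,730,000 mm².
w² = 1,730,000/√2, so w ≈ 1106.0 mm; long side = w√2 ≈ 1564.2 mm.

1106 × 1564 mm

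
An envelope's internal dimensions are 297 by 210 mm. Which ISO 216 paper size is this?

A4 (210 × 297 mm)

Aspect ratio 297/210 ≈ 1.414 — close to the ISO √2 ≈ 1.414.
In the A-series (A0 area = 1 m²): A4 = 210 × 297 mm.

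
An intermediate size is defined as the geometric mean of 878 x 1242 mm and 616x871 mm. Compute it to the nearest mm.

735 × 1040 mm

Short side: √(878 · 616) = √540848 ≈ 735.4 → 735 mm
Long side: √(1242 · 871) = √1081782 ≈ 1040.1 → 1040 mm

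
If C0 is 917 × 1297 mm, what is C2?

C1: ⌊1297/2⌋ × 917 = 648 × 917 mm
C2: ⌊917/2⌋ × 648 = 458 × 648 mm

458 × 648 mm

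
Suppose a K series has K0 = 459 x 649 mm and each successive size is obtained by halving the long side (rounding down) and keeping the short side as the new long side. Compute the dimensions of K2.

K1: ⌊649/2⌋ × 459 = 324 × 459 mm
K2: ⌊459/2⌋ × 324 = 229 × 324 mm

229 × 324 mm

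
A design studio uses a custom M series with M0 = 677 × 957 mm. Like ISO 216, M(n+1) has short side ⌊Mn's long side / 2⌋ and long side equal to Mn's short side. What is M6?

M1: ⌊957/2⌋ × 677 = 478 × 677 mm
M2: ⌊677/2⌋ × 478 = 338 × 478 mm
M3: ⌊478/2⌋ × 338 = 239 × 338 mm
M4: ⌊338/2⌋ × 239 = 169 × 239 mm
M5: ⌊239/2⌋ × 169 = 119 × 169 mm
M6: ⌊169/2⌋ × 119 = 84 × 119 mm

84 × 119 mm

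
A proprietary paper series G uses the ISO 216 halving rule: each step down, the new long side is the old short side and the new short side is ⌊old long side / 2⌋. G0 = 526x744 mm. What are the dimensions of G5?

93 × 131 mm

G1: ⌊744/2⌋ × 526 = 372 × 526 mm
G2: ⌊526/2⌋ × 372 = 263 × 372 mm
G3: ⌊372/2⌋ × 263 = 186 × 263 mm
G4: ⌊263/2⌋ × 186 = 131 × 186 mm
G5: ⌊186/2⌋ × 131 = 93 × 131 mm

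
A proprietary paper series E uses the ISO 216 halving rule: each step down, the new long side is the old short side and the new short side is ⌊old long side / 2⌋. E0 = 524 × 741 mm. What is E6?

65 × 92 mm

E1: ⌊741/2⌋ × 524 = 370 × 524 mm
E2: ⌊524/2⌋ × 370 = 262 × 370 mm
E3: ⌊370/2⌋ × 262 = 185 × 262 mm
E4: ⌊262/2⌋ × 185 = 131 × 185 mm
E5: ⌊185/2⌋ × 131 = 92 × 131 mm
E6: ⌊131/2⌋ × 92 = 65 × 92 mm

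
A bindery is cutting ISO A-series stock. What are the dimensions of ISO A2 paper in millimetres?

420 × 594 mm

A0 = 841 × 1189 mm (A0 has area 1 m², aspect 1:√2).
A1: ⌊1189/2⌋ × 841 = 594 × 841 mm
A2: ⌊841/2⌋ × 594 = 420 × 594 mm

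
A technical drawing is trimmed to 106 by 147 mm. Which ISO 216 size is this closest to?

A6 (105 × 148 mm)

Aspect ratio 147/106 ≈ 1.387 (ISO target is √2 ≈ 1.414).
In the A-series (A0 area = 1 m²): A6 = 105 × 148 mm.
Off by 2 mm total — nearest standard size.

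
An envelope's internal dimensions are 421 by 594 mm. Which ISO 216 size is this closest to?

Aspect ratio 594/421 ≈ 1.411 — close to the ISO √2 ≈ 1.414.
In the A-series (A0 area = 1 m²): A2 = 420 × 594 mm.
Off by 1 mm total — nearest standard size.

A2 (420 × 594 mm)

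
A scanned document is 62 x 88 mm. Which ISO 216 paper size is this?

Aspect ratio 88/62 ≈ 1.419 — close to the ISO √2 ≈ 1.414.
In the B-series (B0 = 1000 × 1414 mm): B8 = 62 × 88 mm.

B8 (62 × 88 mm)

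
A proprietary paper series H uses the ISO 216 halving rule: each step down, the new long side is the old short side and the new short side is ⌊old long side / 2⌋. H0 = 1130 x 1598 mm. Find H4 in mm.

H1: ⌊1598/2⌋ × 1130 = 799 × 1130 mm
H2: ⌊1130/2⌋ × 799 = 565 × 799 mm
H3: ⌊799/2⌋ × 565 = 399 × 565 mm
H4: ⌊565/2⌋ × 399 = 282 × 399 mm

282 × 399 mm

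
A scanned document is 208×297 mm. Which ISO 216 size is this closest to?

Aspect ratio 297/208 ≈ 1.428 — close to the ISO √2 ≈ 1.414.
In the A-series (A0 area = 1 m²): A4 = 210 × 297 mm.
Off by 2 mm total — nearest standard size.

A4 (210 × 297 mm)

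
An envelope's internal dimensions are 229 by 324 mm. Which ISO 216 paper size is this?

Aspect ratio 324/229 ≈ 1.415 — close to the ISO √2 ≈ 1.414.
In the C-series (envelope sizes, between A and B): C4 = 229 × 324 mm.

C4 (229 × 324 mm)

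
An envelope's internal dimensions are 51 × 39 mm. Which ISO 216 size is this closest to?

A9 (37 × 52 mm)

Aspect ratio 51/39 ≈ 1.308 (ISO target is √2 ≈ 1.414).
In the A-series (A0 area = 1 m²): A9 = 37 × 52 mm.
Off by 3 mm total — nearest standard size.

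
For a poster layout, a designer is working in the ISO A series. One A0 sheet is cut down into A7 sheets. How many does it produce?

Each ISO step halves the sheet: 1 × A0 → 2 × A1 → 4 × A2 → 8 × A3 → …
From A0 to A7 is 7 halving steps: 2^7 = 128.

128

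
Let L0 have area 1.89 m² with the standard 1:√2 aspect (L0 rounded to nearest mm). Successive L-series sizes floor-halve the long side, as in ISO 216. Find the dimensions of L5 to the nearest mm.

204 × 289 mm

Let L0's short side be w mm. w · w√2 = 1.89 m² = 1,890,000 mm², so w ≈ 1156.0 mm and w√2 ≈ 1634.9 mm → L0 = 1156 × 1635 mm.
L1: ⌊1635/2⌋ × 1156 = 817 × 1156 mm
L2: ⌊1156/2⌋ × 817 = 578 × 817 mm
L3: ⌊817/2⌋ × 578 = 408 × 578 mm
L4: ⌊578/2⌋ × 408 = 289 × 408 mm
L5: ⌊408/2⌋ × 289 = 204 × 289 mm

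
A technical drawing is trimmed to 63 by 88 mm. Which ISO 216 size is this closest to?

Aspect ratio 88/63 ≈ 1.397 (ISO target is √2 ≈ 1.414).
In the B-series (B0 = 1000 × 1414 mm): B8 = 62 × 88 mm.
Off by 1 mm total — nearest standard size.

B8 (62 × 88 mm)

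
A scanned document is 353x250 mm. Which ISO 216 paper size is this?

B4 (250 × 353 mm)

Aspect ratio 353/250 ≈ 1.412 — close to the ISO √2 ≈ 1.414.
In the B-series (B0 = 1000 × 1414 mm): B4 = 250 × 353 mm.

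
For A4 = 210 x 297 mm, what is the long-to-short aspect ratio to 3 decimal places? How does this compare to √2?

297 / 210 = 1.414
Matches √2 ≈ 1.414 — the ISO 216 defining ratio.

1.414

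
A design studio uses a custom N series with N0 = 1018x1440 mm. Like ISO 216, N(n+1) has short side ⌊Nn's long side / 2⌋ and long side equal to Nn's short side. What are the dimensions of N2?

509 × 720 mm

N1: ⌊1440/2⌋ × 1018 = 720 × 1018 mm
N2: ⌊1018/2⌋ × 720 = 509 × 720 mm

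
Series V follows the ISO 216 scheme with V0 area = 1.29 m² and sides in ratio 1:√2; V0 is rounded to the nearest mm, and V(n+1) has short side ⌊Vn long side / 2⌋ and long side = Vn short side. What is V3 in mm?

337 × 477 mm

Let V0's short side be w mm. w · w√2 = 1.29 m² = 1,290,000 mm², so w ≈ 955.1 mm and w√2 ≈ 1350.7 mm → V0 = 955 × 1351 mm.
V1: ⌊1351/2⌋ × 955 = 675 × 955 mm
V2: ⌊955/2⌋ × 675 = 477 × 675 mm
V3: ⌊675/2⌋ × 477 = 337 × 477 mm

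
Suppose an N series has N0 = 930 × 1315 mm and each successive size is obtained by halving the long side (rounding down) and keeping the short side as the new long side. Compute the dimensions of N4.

232 × 328 mm

N1: ⌊1315/2⌋ × 930 = 657 × 930 mm
N2: ⌊930/2⌋ × 657 = 465 × 657 mm
N3: ⌊657/2⌋ × 465 = 328 × 465 mm
N4: ⌊465/2⌋ × 328 = 232 × 328 mm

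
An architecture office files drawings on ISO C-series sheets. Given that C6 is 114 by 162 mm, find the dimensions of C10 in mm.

C7: ⌊162/2⌋ × 114 = 81 × 114 mm
C8: ⌊114/2⌋ × 81 = 57 × 81 mm
C9: ⌊81/2⌋ × 57 = 40 × 57 mm
C10: ⌊57/2⌋ × 40 = 28 × 40 mm

28 × 40 mm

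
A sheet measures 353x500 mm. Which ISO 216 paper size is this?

Aspect ratio 500/353 ≈ 1.416 — close to the ISO √2 ≈ 1.414.
In the B-series (B0 = 1000 × 1414 mm): B3 = 353 × 500 mm.

B3 (353 × 500 mm)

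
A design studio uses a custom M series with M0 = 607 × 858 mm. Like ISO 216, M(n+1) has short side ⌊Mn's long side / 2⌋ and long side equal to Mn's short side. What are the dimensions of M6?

M1: ⌊858/2⌋ × 607 = 429 × 607 mm
M2: ⌊607/2⌋ × 429 = 303 × 429 mm
M3: ⌊429/2⌋ × 303 = 214 × 303 mm
M4: ⌊303/2⌋ × 214 = 151 × 214 mm
M5: ⌊214/2⌋ × 151 = 107 × 151 mm
M6: ⌊151/2⌋ × 107 = 75 × 107 mm

75 × 107 mm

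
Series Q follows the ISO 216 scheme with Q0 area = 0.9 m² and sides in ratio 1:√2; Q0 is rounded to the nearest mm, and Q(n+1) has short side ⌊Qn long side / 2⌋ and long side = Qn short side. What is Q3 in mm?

282 × 399 mm

Let Q0's short side be w mm. w · w√2 = 0.9 m² = 900,000 mm², so w ≈ 797.7 mm and w√2 ≈ 1128.2 mm → Q0 = 798 × 1128 mm.
Q1: ⌊1128/2⌋ × 798 = 564 × 798 mm
Q2: ⌊798/2⌋ × 564 = 399 × 564 mm
Q3: ⌊564/2⌋ × 399 = 282 × 399 mm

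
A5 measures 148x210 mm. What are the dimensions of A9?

37 × 52 mm

A6: ⌊210/2⌋ × 148 = 105 × 148 mm
A7: ⌊148/2⌋ × 105 = 74 × 105 mm
A8: ⌊105/2⌋ × 74 = 52 × 74 mm
A9: ⌊74/2⌋ × 52 = 37 × 52 mm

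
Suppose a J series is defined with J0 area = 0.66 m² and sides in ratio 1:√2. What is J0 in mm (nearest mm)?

Let the short side be w mm. Then w · w√2 = 0.66 m² = 660,000 mm².
w² = 660,000/√2, so w ≈ 683.1 mm; long side = w√2 ≈ 966.1 mm.

683 × 966 mm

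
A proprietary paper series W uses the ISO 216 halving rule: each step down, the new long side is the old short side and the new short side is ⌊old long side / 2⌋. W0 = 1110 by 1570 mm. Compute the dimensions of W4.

277 × 392 mm

W1: ⌊1570/2⌋ × 1110 = 785 × 1110 mm
W2: ⌊1110/2⌋ × 785 = 555 × 785 mm
W3: ⌊785/2⌋ × 555 = 392 × 555 mm
W4: ⌊555/2⌋ × 392 = 277 × 392 mm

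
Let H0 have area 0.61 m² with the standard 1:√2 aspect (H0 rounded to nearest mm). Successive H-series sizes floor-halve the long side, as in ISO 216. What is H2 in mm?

Let H0's short side be w mm. w · w√2 = 0.61 m² = 610,000 mm², so w ≈ 656.8 mm and w√2 ≈ 928.8 mm → H0 = 657 × 929 mm.
H1: ⌊929/2⌋ × 657 = 464 × 657 mm
H2: ⌊657/2⌋ × 464 = 328 × 464 mm

328 × 464 mm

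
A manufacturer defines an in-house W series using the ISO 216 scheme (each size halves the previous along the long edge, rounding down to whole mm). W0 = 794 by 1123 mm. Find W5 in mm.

140 × 198 mm

W1 = 561 × 794 mm (from W0 by 1 halving).
W2: ⌊794/2⌋ × 561 = 397 × 561 mm
W3: ⌊561/2⌋ × 397 = 280 × 397 mm
W4: ⌊397/2⌋ × 280 = 198 × 280 mm
W5: ⌊280/2⌋ × 198 = 140 × 198 mm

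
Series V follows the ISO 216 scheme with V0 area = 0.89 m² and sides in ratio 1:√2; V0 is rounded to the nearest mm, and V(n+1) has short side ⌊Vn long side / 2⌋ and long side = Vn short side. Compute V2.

396 × 561 mm

Let V0's short side be w mm. w · w√2 = 0.89 m² = 890,000 mm², so w ≈ 793.3 mm and w√2 ≈ 1121.9 mm → V0 = 793 × 1122 mm.
V1: ⌊1122/2⌋ × 793 = 561 × 793 mm
V2: ⌊793/2⌋ × 561 = 396 × 561 mm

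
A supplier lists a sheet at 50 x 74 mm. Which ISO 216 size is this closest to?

A8 (52 × 74 mm)

Aspect ratio 74/50 ≈ 1.480 (ISO target is √2 ≈ 1.414).
In the A-series (A0 area = 1 m²): A8 = 52 × 74 mm.
Off by 2 mm total — nearest standard size.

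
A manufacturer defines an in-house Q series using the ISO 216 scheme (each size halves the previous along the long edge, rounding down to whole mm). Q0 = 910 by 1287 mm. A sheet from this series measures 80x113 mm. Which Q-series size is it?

Q0: 910 × 1287 mm
Q1: 643 × 910 mm
Q2: 455 × 643 mm
Q3: 321 × 455 mm
Q4: 227 × 321 mm
Q5: 160 × 227 mm
Q6: 113 × 160 mm
Q7: 80 × 113 mm
Q8: 56 × 80 mm
→ matches Q7.

Q7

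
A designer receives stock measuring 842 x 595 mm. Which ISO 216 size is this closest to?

Aspect ratio 842/595 ≈ 1.415 — close to the ISO √2 ≈ 1.414.
In the A-series (A0 area = 1 m²): A1 = 594 × 841 mm.
Off by 2 mm total — nearest standard size.

A1 (594 × 841 mm)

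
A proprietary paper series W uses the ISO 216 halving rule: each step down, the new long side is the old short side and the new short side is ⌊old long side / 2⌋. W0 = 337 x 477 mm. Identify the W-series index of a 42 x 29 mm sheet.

W7

W0: 337 × 477 mm
W1: 238 × 337 mm
W2: 168 × 238 mm
W3: 119 × 168 mm
W4: 84 × 119 mm
W5: 59 × 84 mm
W6: 42 × 59 mm
W7: 29 × 42 mm
W8: 21 × 29 mm
→ matches W7.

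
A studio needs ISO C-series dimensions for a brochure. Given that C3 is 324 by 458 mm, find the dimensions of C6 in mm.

C4: ⌊458/2⌋ × 324 = 229 × 324 mm
C5: ⌊324/2⌋ × 229 = 162 × 229 mm
C6: ⌊229/2⌋ × 162 = 114 × 162 mm

114 × 162 mm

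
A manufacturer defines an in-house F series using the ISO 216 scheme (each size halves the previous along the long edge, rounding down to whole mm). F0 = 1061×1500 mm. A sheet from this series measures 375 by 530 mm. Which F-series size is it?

F3

F0: 1061 × 1500 mm
F1: 750 × 1061 mm
F2: 530 × 750 mm
F3: 375 × 530 mm
F4: 265 × 375 mm
→ matches F3.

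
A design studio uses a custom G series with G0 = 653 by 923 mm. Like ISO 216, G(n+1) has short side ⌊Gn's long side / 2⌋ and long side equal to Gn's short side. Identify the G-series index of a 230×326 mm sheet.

G0: 653 × 923 mm
G1: 461 × 653 mm
G2: 326 × 461 mm
G3: 230 × 326 mm
G4: 163 × 230 mm
→ matches G3.

G3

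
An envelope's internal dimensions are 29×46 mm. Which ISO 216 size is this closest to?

B10 (31 × 44 mm)

Aspect ratio 46/29 ≈ 1.586 (ISO target is √2 ≈ 1.414).
In the B-series (B0 = 1000 × 1414 mm): B10 = 31 × 44 mm.
Off by 4 mm total — nearest standard size.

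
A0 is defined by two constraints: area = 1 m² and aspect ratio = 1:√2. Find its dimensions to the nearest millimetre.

Let the short side be w mm. Then the long side is w√2 and w · w√2 = 10⁶ mm².
w² = 10⁶/√2, so w = 1000 / 2^(1/4) ≈ 840.9 mm; long side = 1000 · 2^(1/4) ≈ 1189.2 mm.

841 × 1189 mm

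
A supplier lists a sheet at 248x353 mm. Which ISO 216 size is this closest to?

Aspect ratio 353/248 ≈ 1.423 — close to the ISO √2 ≈ 1.414.
In the B-series (B0 = 1000 × 1414 mm): B4 = 250 × 353 mm.
Off by 2 mm total — nearest standard size.

B4 (250 × 353 mm)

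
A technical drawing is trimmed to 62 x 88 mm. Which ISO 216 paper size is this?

B8 (62 × 88 mm)

Aspect ratio 88/62 ≈ 1.419 — close to the ISO √2 ≈ 1.414.
In the B-series (B0 = 1000 × 1414 mm): B8 = 62 × 88 mm.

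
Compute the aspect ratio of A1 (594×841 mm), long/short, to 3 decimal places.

841 / 594 = 1.416
ISO 216 targets √2 ≈ 1.414; the +0.002 deviation is from mm rounding.

1.416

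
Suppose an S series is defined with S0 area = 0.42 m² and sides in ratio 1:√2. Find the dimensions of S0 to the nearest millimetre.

Let the short side be w mm. Then w · w√2 = 0.42 m² = 420,000 mm².
w² = 420,000/√2, so w ≈ 545.0 mm; long side = w√2 ≈ 770.7 mm.

545 × 771 mm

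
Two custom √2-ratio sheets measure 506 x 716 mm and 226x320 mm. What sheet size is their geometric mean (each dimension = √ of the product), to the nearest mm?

Short side: √(506 · 226) = √114356 ≈ 338.2 → 338 mm
Long side: √(716 · 320) = √229120 ≈ 478.7 → 479 mm

338 × 479 mm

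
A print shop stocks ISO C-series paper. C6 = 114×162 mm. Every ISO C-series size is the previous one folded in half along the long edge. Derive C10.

28 × 40 mm

C7: ⌊162/2⌋ × 114 = 81 × 114 mm
C8: ⌊114/2⌋ × 81 = 57 × 81 mm
C9: ⌊81/2⌋ × 57 = 40 × 57 mm
C10: ⌊57/2⌋ × 40 = 28 × 40 mm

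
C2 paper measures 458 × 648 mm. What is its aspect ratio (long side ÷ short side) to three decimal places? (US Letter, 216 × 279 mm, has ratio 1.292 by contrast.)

1.415

648 / 458 = 1.415
Matches √2 ≈ 1.414 — the ISO 216 defining ratio.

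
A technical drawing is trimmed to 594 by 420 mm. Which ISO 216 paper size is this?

A2 (420 × 594 mm)

Aspect ratio 594/420 ≈ 1.414 — close to the ISO √2 ≈ 1.414.
In the A-series (A0 area = 1 m²): A2 = 420 × 594 mm.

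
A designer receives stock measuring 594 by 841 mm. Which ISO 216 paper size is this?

A1 (594 × 841 mm)

Aspect ratio 841/594 ≈ 1.416 — close to the ISO √2 ≈ 1.414.
In the A-series (A0 area = 1 m²): A1 = 594 × 841 mm.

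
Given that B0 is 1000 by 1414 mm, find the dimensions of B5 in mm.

B1: ⌊1414/2⌋ × 1000 = 707 × 1000 mm
B2: ⌊1000/2⌋ × 707 = 500 × 707 mm
B3: ⌊707/2⌋ × 500 = 353 × 500 mm
B4: ⌊500/2⌋ × 353 = 250 × 353 mm
B5: ⌊353/2⌋ × 250 = 176 × 250 mm

176 × 250 mm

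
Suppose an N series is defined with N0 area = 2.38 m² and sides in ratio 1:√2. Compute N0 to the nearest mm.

Let the short side be w mm. Then w · w√2 = 2.38 m² = 2,380,000 mm².
w² = 2,380,000/√2, so w ≈ 1297.3 mm; long side = w√2 ≈ 1834.6 mm.

1297 × 1835 mm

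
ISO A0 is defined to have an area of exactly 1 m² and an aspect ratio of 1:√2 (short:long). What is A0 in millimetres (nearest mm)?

Let the short side be w mm. Then the long side is w√2 and w · w√2 = 10⁶ mm².
w² = 10⁶/√2, so w = 1000 / 2^(1/4) ≈ 840.9 mm; long side = 1000 · 2^(1/4) ≈ 1189.2 mm.

841 × 1189 mm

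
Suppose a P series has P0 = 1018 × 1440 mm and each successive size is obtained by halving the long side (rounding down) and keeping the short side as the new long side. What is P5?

P1 = 720 × 1018 mm (from P0 by 1 halving).
P2: ⌊1018/2⌋ × 720 = 509 × 720 mm
P3: ⌊720/2⌋ × 509 = 360 × 509 mm
P4: ⌊509/2⌋ × 360 = 254 × 360 mm
P5: ⌊360/2⌋ × 254 = 180 × 254 mm

180 × 254 mm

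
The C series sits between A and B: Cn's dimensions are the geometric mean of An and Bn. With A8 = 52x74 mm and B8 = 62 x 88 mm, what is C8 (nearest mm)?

57 × 81 mm

Short side: √(52 · 62) = √3224 ≈ 56.8 → 57 mm
Long side: √(74 · 88) = √6512 ≈ 80.7 → 81 mm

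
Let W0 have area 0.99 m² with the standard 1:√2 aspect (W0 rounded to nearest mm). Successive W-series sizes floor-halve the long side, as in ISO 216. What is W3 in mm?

295 × 418 mm

Let W0's short side be w mm. w · w√2 = 0.99 m² = 990,000 mm², so w ≈ 836.7 mm and w√2 ≈ 1183.2 mm → W0 = 837 × 1183 mm.
W1: ⌊1183/2⌋ × 837 = 591 × 837 mm
W2: ⌊837/2⌋ × 591 = 418 × 591 mm
W3: ⌊591/2⌋ × 418 = 295 × 418 mm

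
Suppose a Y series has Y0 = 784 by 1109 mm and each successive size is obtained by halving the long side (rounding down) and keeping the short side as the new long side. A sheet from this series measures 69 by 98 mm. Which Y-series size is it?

Y0: 784 × 1109 mm
Y1: 554 × 784 mm
Y2: 392 × 554 mm
Y3: 277 × 392 mm
Y4: 196 × 277 mm
Y5: 138 × 196 mm
Y6: 98 × 138 mm
Y7: 69 × 98 mm
Y8: 49 × 69 mm
→ matches Y7.

Y7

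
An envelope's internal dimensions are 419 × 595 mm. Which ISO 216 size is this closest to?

Aspect ratio 595/419 ≈ 1.420 — close to the ISO √2 ≈ 1.414.
In the A-series (A0 area = 1 m²): A2 = 420 × 594 mm.
Off by 2 mm total — nearest standard size.

A2 (420 × 594 mm)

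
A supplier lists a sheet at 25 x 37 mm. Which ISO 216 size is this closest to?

A10 (26 × 37 mm)

Aspect ratio 37/25 ≈ 1.480 (ISO target is √2 ≈ 1.414).
In the A-series (A0 area = 1 m²): A10 = 26 × 37 mm.
Off by 1 mm total — nearest standard size.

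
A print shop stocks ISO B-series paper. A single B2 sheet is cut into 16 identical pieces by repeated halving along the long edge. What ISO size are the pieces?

B6

16 = 2^4, so 4 halving steps.
B2 → B3 → … → B6 after 4 steps.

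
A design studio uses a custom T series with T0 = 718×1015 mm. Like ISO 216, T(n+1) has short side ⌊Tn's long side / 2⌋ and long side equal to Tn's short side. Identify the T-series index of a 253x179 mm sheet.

T0: 718 × 1015 mm
T1: 507 × 718 mm
T2: 359 × 507 mm
T3: 253 × 359 mm
T4: 179 × 253 mm
T5: 126 × 179 mm
→ matches T4.

T4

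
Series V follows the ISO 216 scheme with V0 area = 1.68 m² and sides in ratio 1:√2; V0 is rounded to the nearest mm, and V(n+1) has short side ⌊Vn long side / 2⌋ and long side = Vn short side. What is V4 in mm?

272 × 385 mm

Let V0's short side be w mm. w · w√2 = 1.68 m² = 1,680,000 mm², so w ≈ 1089.9 mm and w√2 ≈ 1541.4 mm → V0 = 1090 × 1541 mm.
V1: ⌊1541/2⌋ × 1090 = 770 × 1090 mm
V2: ⌊1090/2⌋ × 770 = 545 × 770 mm
V3: ⌊770/2⌋ × 545 = 385 × 545 mm
V4: ⌊545/2⌋ × 385 = 272 × 385 mm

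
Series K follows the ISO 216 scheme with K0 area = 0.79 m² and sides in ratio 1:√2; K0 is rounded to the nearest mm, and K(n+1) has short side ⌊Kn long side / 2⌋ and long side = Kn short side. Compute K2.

Let K0's short side be w mm. w · w√2 = 0.79 m² = 790,000 mm², so w ≈ 747.4 mm and w√2 ≈ 1057.0 mm → K0 = 747 × 1057 mm.
K1: ⌊1057/2⌋ × 747 = 528 × 747 mm
K2: ⌊747/2⌋ × 528 = 373 × 528 mm

373 × 528 mm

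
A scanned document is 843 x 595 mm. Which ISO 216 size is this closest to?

Aspect ratio 843/595 ≈ 1.417 — close to the ISO √2 ≈ 1.414.
In the A-series (A0 area = 1 m²): A1 = 594 × 841 mm.
Off by 3 mm total — nearest standard size.

A1 (594 × 841 mm)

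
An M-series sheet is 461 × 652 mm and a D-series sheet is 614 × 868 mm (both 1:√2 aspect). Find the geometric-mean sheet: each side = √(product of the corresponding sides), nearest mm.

532 × 752 mm

Short side: √(461 · 614) = √283054 ≈ 532.0 → 532 mm
Long side: √(652 · 868) = √565936 ≈ 752.3 → 752 mm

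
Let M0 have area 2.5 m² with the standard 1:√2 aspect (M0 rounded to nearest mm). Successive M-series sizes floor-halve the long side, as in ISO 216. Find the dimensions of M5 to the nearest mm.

Let M0's short side be w mm. w · w√2 = 2.5 m² = 2,500,000 mm², so w ≈ 1329.6 mm and w√2 ≈ 1880.3 mm → M0 = 1330 × 1880 mm.
M1: ⌊1880/2⌋ × 1330 = 940 × 1330 mm
M2: ⌊1330/2⌋ × 940 = 665 × 940 mm
M3: ⌊940/2⌋ × 665 = 470 × 665 mm
M4: ⌊665/2⌋ × 470 = 332 × 470 mm
M5: ⌊470/2⌋ × 332 = 235 × 332 mm

235 × 332 mm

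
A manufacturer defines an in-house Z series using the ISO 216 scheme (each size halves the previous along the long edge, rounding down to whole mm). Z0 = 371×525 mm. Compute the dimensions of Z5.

Z1: ⌊525/2⌋ × 371 = 262 × 371 mm
Z2: ⌊371/2⌋ × 262 = 185 × 262 mm
Z3: ⌊262/2⌋ × 185 = 131 × 185 mm
Z4: ⌊185/2⌋ × 131 = 92 × 131 mm
Z5: ⌊131/2⌋ × 92 = 65 × 92 mm

65 × 92 mm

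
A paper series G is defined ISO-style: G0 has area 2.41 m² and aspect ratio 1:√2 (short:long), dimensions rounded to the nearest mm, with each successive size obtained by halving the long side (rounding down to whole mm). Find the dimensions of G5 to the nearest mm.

Let G0's short side be w mm. w · w√2 = 2.41 m² = 2,410,000 mm², so w ≈ 1305.4 mm and w√2 ≈ 1846.1 mm → G0 = 1305 × 1846 mm.
G1: ⌊1846/2⌋ × 1305 = 923 × 1305 mm
G2: ⌊1305/2⌋ × 923 = 652 × 923 mm
G3: ⌊923/2⌋ × 652 = 461 × 652 mm
G4: ⌊652/2⌋ × 461 = 326 × 461 mm
G5: ⌊461/2⌋ × 326 = 230 × 326 mm

230 × 326 mm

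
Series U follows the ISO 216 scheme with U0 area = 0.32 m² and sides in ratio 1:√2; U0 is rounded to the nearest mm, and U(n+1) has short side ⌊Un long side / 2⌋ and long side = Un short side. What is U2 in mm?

Let U0's short side be w mm. w · w√2 = 0.32 m² = 320,000 mm², so w ≈ 475.7 mm and w√2 ≈ 672.7 mm → U0 = 476 × 673 mm.
U1: ⌊673/2⌋ × 476 = 336 × 476 mm
U2: ⌊476/2⌋ × 336 = 238 × 336 mm

238 × 336 mm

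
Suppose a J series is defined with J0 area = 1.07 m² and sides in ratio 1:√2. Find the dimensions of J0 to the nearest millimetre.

Let the short side be w mm. Then w · w√2 = 1.07 m² = 1,070,000 mm².
w² = 1,070,000/√2, so w ≈ 869.8 mm; long side = w√2 ≈ 1230.1 mm.

870 × 1230 mm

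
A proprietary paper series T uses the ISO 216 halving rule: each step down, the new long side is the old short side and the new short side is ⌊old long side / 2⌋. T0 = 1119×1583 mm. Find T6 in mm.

139 × 197 mm

T1 = 791 × 1119 mm (from T0 by 1 halving).
T2: ⌊1119/2⌋ × 791 = 559 × 791 mm
T3: ⌊791/2⌋ × 559 = 395 × 559 mm
T4: ⌊559/2⌋ × 395 = 279 × 395 mm
T5: ⌊395/2⌋ × 279 = 197 × 279 mm
T6: ⌊279/2⌋ × 197 = 139 × 197 mm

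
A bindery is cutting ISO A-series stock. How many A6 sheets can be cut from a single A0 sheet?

Each ISO step halves the sheet: 1 × A0 → 2 × A1 → 4 × A2 → 8 × A3 → …
From A0 to A6 is 6 halving steps: 2^6 = 64.

64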